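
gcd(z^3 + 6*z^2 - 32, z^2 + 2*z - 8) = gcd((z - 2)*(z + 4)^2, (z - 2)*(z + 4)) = z^2 + 2*z - 8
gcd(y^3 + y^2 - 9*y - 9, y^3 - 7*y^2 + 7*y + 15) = y^2 - 2*y - 3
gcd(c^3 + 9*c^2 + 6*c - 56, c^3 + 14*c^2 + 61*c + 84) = c^2 + 11*c + 28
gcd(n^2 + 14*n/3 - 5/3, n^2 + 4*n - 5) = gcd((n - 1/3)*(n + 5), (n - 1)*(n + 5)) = n + 5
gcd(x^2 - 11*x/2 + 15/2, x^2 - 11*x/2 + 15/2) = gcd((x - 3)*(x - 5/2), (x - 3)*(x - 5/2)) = x^2 - 11*x/2 + 15/2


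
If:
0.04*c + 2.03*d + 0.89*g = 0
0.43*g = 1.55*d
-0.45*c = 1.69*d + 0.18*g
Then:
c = 0.00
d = 0.00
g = 0.00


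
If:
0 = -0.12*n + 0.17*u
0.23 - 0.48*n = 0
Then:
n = 0.48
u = 0.34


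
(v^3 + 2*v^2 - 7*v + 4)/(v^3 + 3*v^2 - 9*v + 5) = (v + 4)/(v + 5)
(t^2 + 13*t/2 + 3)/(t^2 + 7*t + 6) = (t + 1/2)/(t + 1)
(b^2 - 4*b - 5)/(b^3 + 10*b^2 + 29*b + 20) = (b - 5)/(b^2 + 9*b + 20)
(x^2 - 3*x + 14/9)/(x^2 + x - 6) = (x^2 - 3*x + 14/9)/(x^2 + x - 6)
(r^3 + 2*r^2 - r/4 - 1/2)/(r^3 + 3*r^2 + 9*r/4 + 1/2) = (2*r - 1)/(2*r + 1)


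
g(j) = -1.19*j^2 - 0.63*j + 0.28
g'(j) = -2.38*j - 0.63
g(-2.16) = -3.91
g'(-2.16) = 4.51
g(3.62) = -17.59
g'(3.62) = -9.25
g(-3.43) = -11.56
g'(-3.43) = 7.53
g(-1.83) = -2.55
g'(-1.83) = 3.73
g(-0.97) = -0.23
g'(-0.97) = 1.68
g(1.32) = -2.63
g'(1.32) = -3.77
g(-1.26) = -0.82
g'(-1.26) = 2.37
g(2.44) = -8.34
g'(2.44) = -6.44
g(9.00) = -101.78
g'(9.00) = -22.05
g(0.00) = 0.28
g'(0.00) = -0.63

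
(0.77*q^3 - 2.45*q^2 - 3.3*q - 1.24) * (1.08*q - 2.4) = 0.8316*q^4 - 4.494*q^3 + 2.316*q^2 + 6.5808*q + 2.976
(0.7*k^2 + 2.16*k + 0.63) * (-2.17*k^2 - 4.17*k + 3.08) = -1.519*k^4 - 7.6062*k^3 - 8.2183*k^2 + 4.0257*k + 1.9404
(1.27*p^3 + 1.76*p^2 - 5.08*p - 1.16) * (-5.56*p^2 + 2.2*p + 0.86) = -7.0612*p^5 - 6.9916*p^4 + 33.209*p^3 - 3.2128*p^2 - 6.9208*p - 0.9976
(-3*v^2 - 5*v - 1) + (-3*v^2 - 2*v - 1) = -6*v^2 - 7*v - 2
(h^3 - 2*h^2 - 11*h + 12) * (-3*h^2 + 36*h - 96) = -3*h^5 + 42*h^4 - 135*h^3 - 240*h^2 + 1488*h - 1152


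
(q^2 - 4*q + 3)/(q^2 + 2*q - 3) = (q - 3)/(q + 3)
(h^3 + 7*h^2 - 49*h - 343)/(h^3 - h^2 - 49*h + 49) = (h + 7)/(h - 1)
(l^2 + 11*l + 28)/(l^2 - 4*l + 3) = (l^2 + 11*l + 28)/(l^2 - 4*l + 3)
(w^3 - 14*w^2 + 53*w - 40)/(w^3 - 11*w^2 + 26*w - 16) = (w - 5)/(w - 2)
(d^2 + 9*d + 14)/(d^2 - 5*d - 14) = (d + 7)/(d - 7)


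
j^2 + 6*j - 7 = (j - 1)*(j + 7)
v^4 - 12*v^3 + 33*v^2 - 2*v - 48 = (v - 8)*(v - 3)*(v - 2)*(v + 1)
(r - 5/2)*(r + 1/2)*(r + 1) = r^3 - r^2 - 13*r/4 - 5/4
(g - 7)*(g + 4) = g^2 - 3*g - 28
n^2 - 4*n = n*(n - 4)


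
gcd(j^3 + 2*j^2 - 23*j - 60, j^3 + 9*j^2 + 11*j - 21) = j + 3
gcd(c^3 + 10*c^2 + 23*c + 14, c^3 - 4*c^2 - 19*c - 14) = c^2 + 3*c + 2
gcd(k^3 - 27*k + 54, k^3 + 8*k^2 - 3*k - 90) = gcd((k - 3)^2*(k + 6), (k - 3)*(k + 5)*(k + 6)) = k^2 + 3*k - 18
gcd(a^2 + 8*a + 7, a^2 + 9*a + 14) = a + 7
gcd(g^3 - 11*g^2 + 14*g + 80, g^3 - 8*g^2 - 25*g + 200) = g^2 - 13*g + 40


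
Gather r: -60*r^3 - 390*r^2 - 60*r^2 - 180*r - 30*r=-60*r^3 - 450*r^2 - 210*r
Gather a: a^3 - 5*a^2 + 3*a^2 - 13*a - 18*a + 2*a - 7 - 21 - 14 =a^3 - 2*a^2 - 29*a - 42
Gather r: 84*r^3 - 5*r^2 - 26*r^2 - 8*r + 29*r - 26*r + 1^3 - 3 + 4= 84*r^3 - 31*r^2 - 5*r + 2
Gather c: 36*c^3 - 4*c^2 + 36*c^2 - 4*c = 36*c^3 + 32*c^2 - 4*c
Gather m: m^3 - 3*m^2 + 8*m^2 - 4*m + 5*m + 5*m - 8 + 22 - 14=m^3 + 5*m^2 + 6*m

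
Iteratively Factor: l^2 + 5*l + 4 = (l + 1)*(l + 4)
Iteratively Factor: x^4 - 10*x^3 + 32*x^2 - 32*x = (x)*(x^3 - 10*x^2 + 32*x - 32) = x*(x - 4)*(x^2 - 6*x + 8) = x*(x - 4)*(x - 2)*(x - 4)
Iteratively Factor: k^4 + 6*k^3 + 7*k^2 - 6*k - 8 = (k - 1)*(k^3 + 7*k^2 + 14*k + 8) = (k - 1)*(k + 4)*(k^2 + 3*k + 2) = (k - 1)*(k + 1)*(k + 4)*(k + 2)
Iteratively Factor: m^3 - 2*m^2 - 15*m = (m - 5)*(m^2 + 3*m) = m*(m - 5)*(m + 3)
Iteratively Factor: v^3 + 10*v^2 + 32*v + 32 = (v + 4)*(v^2 + 6*v + 8) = (v + 2)*(v + 4)*(v + 4)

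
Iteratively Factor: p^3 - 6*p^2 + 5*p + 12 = (p - 4)*(p^2 - 2*p - 3) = (p - 4)*(p - 3)*(p + 1)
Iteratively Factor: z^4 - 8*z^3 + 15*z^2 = (z)*(z^3 - 8*z^2 + 15*z) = z*(z - 5)*(z^2 - 3*z) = z*(z - 5)*(z - 3)*(z)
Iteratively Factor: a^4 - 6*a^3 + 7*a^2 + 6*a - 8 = (a - 4)*(a^3 - 2*a^2 - a + 2) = (a - 4)*(a - 2)*(a^2 - 1) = (a - 4)*(a - 2)*(a - 1)*(a + 1)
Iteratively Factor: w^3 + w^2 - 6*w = (w + 3)*(w^2 - 2*w) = (w - 2)*(w + 3)*(w)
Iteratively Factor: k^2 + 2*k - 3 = (k - 1)*(k + 3)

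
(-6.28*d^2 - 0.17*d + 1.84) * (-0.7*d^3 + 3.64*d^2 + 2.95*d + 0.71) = 4.396*d^5 - 22.7402*d^4 - 20.4328*d^3 + 1.7373*d^2 + 5.3073*d + 1.3064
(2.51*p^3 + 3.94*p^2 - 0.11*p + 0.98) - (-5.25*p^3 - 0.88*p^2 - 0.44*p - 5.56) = 7.76*p^3 + 4.82*p^2 + 0.33*p + 6.54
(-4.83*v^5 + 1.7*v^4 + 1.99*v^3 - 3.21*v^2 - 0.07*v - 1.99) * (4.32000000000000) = -20.8656*v^5 + 7.344*v^4 + 8.5968*v^3 - 13.8672*v^2 - 0.3024*v - 8.5968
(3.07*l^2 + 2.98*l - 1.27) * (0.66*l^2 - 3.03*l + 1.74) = 2.0262*l^4 - 7.3353*l^3 - 4.5258*l^2 + 9.0333*l - 2.2098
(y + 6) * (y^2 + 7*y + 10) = y^3 + 13*y^2 + 52*y + 60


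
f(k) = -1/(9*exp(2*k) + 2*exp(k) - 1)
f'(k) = -(-18*exp(2*k) - 2*exp(k))/(9*exp(2*k) + 2*exp(k) - 1)^2 = (18*exp(k) + 2)*exp(k)/(9*exp(2*k) + 2*exp(k) - 1)^2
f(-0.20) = -0.15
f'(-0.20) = 0.31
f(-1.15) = -1.87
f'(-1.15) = 8.50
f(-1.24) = -3.01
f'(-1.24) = 18.87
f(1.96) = -0.00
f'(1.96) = 0.00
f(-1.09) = -1.45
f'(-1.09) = 5.69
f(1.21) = -0.01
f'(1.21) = 0.02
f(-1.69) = 3.08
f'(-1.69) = 9.32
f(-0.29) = -0.18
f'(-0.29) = 0.38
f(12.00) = 0.00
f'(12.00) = 0.00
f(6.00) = 0.00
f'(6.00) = 0.00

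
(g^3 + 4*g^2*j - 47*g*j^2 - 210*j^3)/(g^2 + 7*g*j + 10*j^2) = (g^2 - g*j - 42*j^2)/(g + 2*j)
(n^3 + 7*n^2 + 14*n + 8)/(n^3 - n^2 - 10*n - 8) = (n + 4)/(n - 4)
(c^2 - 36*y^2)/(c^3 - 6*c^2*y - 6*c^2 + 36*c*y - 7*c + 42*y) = (c + 6*y)/(c^2 - 6*c - 7)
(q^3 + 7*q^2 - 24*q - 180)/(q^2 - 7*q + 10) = (q^2 + 12*q + 36)/(q - 2)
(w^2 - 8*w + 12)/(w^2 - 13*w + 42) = (w - 2)/(w - 7)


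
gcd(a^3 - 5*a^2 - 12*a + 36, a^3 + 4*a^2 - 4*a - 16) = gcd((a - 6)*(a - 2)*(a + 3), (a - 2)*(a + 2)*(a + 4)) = a - 2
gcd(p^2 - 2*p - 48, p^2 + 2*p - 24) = p + 6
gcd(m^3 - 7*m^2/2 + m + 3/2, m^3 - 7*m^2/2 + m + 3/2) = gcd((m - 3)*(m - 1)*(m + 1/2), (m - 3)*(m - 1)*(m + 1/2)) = m^3 - 7*m^2/2 + m + 3/2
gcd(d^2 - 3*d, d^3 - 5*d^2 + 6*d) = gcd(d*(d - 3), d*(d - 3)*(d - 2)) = d^2 - 3*d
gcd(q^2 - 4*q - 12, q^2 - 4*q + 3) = 1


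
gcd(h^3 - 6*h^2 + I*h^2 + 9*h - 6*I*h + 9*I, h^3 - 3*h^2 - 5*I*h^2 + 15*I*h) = h - 3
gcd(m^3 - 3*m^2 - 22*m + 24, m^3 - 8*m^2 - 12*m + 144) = m^2 - 2*m - 24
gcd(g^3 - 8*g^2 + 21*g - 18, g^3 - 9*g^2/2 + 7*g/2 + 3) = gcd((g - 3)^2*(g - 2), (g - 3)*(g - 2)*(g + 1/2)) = g^2 - 5*g + 6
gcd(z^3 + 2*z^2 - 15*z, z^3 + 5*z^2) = z^2 + 5*z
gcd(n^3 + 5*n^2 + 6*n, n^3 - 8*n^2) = n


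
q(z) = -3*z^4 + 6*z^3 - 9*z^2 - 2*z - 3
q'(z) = -12*z^3 + 18*z^2 - 18*z - 2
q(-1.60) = -67.08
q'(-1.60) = 122.03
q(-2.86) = -411.98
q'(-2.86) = 477.44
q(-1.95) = -121.19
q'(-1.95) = 190.52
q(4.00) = -539.00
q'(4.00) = -554.00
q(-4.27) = -1623.00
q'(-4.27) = 1337.31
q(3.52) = -320.43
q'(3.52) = -365.70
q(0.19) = -3.67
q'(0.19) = -4.85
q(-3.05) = -510.47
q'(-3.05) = 560.82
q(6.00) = -2931.00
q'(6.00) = -2054.00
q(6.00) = -2931.00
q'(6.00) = -2054.00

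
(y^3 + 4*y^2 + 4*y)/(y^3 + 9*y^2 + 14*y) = (y + 2)/(y + 7)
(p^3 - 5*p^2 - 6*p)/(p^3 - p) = (p - 6)/(p - 1)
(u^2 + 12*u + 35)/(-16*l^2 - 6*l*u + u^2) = (u^2 + 12*u + 35)/(-16*l^2 - 6*l*u + u^2)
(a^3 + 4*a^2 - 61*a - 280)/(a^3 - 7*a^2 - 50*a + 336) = (a + 5)/(a - 6)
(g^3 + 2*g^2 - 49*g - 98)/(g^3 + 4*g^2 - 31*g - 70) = (g - 7)/(g - 5)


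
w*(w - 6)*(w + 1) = w^3 - 5*w^2 - 6*w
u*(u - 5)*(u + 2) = u^3 - 3*u^2 - 10*u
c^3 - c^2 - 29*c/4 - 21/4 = (c - 7/2)*(c + 1)*(c + 3/2)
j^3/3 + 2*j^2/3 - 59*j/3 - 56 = (j/3 + 1)*(j - 8)*(j + 7)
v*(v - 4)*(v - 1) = v^3 - 5*v^2 + 4*v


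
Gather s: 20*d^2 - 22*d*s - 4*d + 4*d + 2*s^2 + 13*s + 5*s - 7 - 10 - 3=20*d^2 + 2*s^2 + s*(18 - 22*d) - 20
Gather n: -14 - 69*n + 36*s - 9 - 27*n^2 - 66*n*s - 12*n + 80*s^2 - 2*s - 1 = -27*n^2 + n*(-66*s - 81) + 80*s^2 + 34*s - 24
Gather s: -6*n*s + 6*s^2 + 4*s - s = 6*s^2 + s*(3 - 6*n)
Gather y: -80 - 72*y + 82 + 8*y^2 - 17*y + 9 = 8*y^2 - 89*y + 11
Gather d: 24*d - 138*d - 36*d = -150*d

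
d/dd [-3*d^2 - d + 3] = -6*d - 1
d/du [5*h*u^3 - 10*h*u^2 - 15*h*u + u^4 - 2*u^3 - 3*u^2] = 15*h*u^2 - 20*h*u - 15*h + 4*u^3 - 6*u^2 - 6*u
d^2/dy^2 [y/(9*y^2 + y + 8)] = 2*(y*(18*y + 1)^2 - (27*y + 1)*(9*y^2 + y + 8))/(9*y^2 + y + 8)^3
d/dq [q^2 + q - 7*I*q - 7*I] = 2*q + 1 - 7*I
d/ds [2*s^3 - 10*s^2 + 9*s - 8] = 6*s^2 - 20*s + 9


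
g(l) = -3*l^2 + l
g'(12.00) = -71.00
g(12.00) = -420.00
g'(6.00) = -35.00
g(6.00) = -102.00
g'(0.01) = 0.94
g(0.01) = 0.01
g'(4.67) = -27.02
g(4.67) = -60.76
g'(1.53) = -8.18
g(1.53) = -5.49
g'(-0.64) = 4.84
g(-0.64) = -1.87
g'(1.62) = -8.72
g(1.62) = -6.25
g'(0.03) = 0.82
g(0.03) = 0.03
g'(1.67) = -9.02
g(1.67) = -6.70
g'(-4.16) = 25.96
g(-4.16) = -56.08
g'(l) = 1 - 6*l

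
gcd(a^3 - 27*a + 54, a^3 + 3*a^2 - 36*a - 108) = a + 6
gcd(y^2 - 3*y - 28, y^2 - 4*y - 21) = y - 7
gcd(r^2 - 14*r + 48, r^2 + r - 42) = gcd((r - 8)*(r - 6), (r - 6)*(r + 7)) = r - 6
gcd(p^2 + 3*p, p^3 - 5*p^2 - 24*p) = p^2 + 3*p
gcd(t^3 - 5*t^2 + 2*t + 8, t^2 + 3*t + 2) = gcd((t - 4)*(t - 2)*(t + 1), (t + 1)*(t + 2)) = t + 1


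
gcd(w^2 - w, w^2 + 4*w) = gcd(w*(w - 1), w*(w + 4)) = w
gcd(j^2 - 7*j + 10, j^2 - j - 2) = j - 2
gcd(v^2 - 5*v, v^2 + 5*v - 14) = 1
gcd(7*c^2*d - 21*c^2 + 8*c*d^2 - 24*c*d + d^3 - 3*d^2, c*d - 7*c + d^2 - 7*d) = c + d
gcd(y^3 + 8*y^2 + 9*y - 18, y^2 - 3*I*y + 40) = 1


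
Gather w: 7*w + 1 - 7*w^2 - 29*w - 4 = -7*w^2 - 22*w - 3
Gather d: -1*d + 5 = 5 - d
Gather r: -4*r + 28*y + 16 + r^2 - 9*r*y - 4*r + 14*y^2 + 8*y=r^2 + r*(-9*y - 8) + 14*y^2 + 36*y + 16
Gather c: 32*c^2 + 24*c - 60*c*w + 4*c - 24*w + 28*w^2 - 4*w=32*c^2 + c*(28 - 60*w) + 28*w^2 - 28*w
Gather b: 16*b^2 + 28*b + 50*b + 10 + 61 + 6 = 16*b^2 + 78*b + 77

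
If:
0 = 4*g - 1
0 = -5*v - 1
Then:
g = 1/4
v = -1/5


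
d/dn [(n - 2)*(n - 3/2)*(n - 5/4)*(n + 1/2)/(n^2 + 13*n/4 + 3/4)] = (128*n^5 + 352*n^4 - 1576*n^3 + 432*n^2 + 720*n + 387)/(4*(16*n^4 + 104*n^3 + 193*n^2 + 78*n + 9))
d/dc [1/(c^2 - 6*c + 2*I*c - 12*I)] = 2*(-c + 3 - I)/(c^2 - 6*c + 2*I*c - 12*I)^2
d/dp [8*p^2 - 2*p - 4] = 16*p - 2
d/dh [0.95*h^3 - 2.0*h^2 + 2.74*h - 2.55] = 2.85*h^2 - 4.0*h + 2.74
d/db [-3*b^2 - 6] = -6*b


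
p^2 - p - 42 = (p - 7)*(p + 6)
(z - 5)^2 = z^2 - 10*z + 25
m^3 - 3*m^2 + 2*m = m*(m - 2)*(m - 1)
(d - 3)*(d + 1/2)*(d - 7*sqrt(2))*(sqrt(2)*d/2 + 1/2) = sqrt(2)*d^4/2 - 13*d^3/2 - 5*sqrt(2)*d^3/4 - 17*sqrt(2)*d^2/4 + 65*d^2/4 + 39*d/4 + 35*sqrt(2)*d/4 + 21*sqrt(2)/4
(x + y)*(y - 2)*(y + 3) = x*y^2 + x*y - 6*x + y^3 + y^2 - 6*y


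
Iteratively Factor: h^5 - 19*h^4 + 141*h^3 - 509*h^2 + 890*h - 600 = (h - 5)*(h^4 - 14*h^3 + 71*h^2 - 154*h + 120) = (h - 5)^2*(h^3 - 9*h^2 + 26*h - 24) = (h - 5)^2*(h - 3)*(h^2 - 6*h + 8) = (h - 5)^2*(h - 4)*(h - 3)*(h - 2)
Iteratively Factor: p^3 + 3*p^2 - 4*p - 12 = (p - 2)*(p^2 + 5*p + 6) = (p - 2)*(p + 2)*(p + 3)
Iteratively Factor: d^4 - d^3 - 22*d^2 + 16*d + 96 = (d + 2)*(d^3 - 3*d^2 - 16*d + 48) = (d + 2)*(d + 4)*(d^2 - 7*d + 12) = (d - 4)*(d + 2)*(d + 4)*(d - 3)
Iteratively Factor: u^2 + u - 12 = (u - 3)*(u + 4)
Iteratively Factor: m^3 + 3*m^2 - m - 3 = (m - 1)*(m^2 + 4*m + 3) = (m - 1)*(m + 1)*(m + 3)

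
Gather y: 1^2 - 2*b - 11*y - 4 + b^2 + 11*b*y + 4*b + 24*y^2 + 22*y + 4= b^2 + 2*b + 24*y^2 + y*(11*b + 11) + 1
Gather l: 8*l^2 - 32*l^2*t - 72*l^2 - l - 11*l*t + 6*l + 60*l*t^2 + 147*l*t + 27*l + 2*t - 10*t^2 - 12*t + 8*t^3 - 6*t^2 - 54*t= l^2*(-32*t - 64) + l*(60*t^2 + 136*t + 32) + 8*t^3 - 16*t^2 - 64*t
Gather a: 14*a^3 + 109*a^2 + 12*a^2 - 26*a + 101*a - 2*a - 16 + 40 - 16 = 14*a^3 + 121*a^2 + 73*a + 8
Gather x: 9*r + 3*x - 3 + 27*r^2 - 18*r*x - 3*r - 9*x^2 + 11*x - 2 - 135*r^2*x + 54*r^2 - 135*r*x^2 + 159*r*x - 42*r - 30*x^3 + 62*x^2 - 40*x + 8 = 81*r^2 - 36*r - 30*x^3 + x^2*(53 - 135*r) + x*(-135*r^2 + 141*r - 26) + 3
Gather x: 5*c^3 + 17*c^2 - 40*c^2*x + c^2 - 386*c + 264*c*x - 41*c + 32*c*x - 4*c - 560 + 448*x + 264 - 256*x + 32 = 5*c^3 + 18*c^2 - 431*c + x*(-40*c^2 + 296*c + 192) - 264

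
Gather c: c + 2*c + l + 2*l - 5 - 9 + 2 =3*c + 3*l - 12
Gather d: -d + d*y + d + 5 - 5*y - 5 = d*y - 5*y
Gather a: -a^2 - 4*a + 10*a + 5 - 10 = -a^2 + 6*a - 5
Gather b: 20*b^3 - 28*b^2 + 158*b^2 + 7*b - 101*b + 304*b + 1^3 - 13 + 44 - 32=20*b^3 + 130*b^2 + 210*b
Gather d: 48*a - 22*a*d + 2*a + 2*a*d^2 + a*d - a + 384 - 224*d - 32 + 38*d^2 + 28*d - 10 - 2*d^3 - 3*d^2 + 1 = 49*a - 2*d^3 + d^2*(2*a + 35) + d*(-21*a - 196) + 343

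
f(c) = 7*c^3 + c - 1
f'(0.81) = 14.78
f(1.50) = 24.12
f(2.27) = 83.15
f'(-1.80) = 69.04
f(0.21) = -0.73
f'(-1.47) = 46.38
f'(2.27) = 109.21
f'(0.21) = 1.93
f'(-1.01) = 22.42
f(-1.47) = -24.71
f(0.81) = 3.53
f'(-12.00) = 3025.00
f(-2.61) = -128.07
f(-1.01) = -9.22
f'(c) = 21*c^2 + 1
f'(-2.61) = 144.05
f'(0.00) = 1.00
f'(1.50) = 48.25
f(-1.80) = -43.62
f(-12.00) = -12109.00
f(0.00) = -1.00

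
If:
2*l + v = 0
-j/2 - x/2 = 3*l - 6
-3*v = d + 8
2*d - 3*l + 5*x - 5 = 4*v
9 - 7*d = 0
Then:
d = 9/7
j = 793/210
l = 65/42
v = -65/21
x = -223/210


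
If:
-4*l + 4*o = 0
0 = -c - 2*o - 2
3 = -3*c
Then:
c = -1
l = -1/2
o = -1/2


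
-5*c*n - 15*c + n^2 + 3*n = (-5*c + n)*(n + 3)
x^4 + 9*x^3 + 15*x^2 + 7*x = x*(x + 1)^2*(x + 7)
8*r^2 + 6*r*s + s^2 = (2*r + s)*(4*r + s)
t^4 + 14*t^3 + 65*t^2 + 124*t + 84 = (t + 2)^2*(t + 3)*(t + 7)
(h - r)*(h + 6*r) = h^2 + 5*h*r - 6*r^2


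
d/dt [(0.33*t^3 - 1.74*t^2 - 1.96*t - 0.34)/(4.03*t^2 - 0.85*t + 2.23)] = (1.3299*t^4 - 0.561*t^3 + 11.5855*t^2 - 5.02*t - 4.6598)/(16.2409*t^4 - 6.851*t^3 + 18.6963*t^2 - 3.791*t + 4.9729)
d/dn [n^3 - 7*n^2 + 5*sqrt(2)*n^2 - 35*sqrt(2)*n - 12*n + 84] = 3*n^2 - 14*n + 10*sqrt(2)*n - 35*sqrt(2) - 12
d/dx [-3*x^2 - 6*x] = -6*x - 6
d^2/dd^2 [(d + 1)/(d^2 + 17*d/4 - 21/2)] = 8*((d + 1)*(8*d + 17)^2 - 3*(4*d + 7)*(4*d^2 + 17*d - 42))/(4*d^2 + 17*d - 42)^3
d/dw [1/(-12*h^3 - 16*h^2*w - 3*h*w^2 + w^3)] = (16*h^2 + 6*h*w - 3*w^2)/(12*h^3 + 16*h^2*w + 3*h*w^2 - w^3)^2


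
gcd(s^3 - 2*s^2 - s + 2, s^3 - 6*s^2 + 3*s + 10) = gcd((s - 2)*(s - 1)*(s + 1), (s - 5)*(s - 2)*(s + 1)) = s^2 - s - 2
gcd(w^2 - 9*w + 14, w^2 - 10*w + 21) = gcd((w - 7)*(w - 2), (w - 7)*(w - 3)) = w - 7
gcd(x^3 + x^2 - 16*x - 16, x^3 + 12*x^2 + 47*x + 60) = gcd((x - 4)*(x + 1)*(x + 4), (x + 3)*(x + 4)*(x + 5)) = x + 4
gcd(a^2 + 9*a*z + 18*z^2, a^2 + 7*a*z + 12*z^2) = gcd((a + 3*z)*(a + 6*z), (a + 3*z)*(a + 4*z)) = a + 3*z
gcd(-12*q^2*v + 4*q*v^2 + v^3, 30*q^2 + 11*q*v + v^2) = 6*q + v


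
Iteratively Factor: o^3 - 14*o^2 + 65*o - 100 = (o - 5)*(o^2 - 9*o + 20) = (o - 5)*(o - 4)*(o - 5)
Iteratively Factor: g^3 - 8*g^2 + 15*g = (g - 3)*(g^2 - 5*g) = g*(g - 3)*(g - 5)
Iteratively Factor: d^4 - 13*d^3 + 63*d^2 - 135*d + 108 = (d - 4)*(d^3 - 9*d^2 + 27*d - 27) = (d - 4)*(d - 3)*(d^2 - 6*d + 9) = (d - 4)*(d - 3)^2*(d - 3)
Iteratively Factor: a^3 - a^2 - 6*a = (a - 3)*(a^2 + 2*a) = (a - 3)*(a + 2)*(a)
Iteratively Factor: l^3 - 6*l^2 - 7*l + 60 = (l + 3)*(l^2 - 9*l + 20) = (l - 5)*(l + 3)*(l - 4)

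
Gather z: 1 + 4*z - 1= 4*z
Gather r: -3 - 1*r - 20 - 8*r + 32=9 - 9*r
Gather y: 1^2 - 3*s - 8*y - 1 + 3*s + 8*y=0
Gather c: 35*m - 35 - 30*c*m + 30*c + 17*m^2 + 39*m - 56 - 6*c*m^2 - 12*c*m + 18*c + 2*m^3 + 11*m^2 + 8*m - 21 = c*(-6*m^2 - 42*m + 48) + 2*m^3 + 28*m^2 + 82*m - 112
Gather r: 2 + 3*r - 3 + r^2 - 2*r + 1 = r^2 + r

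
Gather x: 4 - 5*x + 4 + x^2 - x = x^2 - 6*x + 8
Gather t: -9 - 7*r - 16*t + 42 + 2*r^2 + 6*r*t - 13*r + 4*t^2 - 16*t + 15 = 2*r^2 - 20*r + 4*t^2 + t*(6*r - 32) + 48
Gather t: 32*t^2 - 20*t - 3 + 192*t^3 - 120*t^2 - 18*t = 192*t^3 - 88*t^2 - 38*t - 3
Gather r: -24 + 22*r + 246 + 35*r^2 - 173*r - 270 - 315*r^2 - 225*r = -280*r^2 - 376*r - 48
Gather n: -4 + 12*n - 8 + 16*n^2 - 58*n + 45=16*n^2 - 46*n + 33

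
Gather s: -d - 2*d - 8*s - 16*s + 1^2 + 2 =-3*d - 24*s + 3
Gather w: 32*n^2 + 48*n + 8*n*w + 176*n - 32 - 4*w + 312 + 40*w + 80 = 32*n^2 + 224*n + w*(8*n + 36) + 360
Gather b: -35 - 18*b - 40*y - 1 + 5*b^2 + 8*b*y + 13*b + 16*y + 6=5*b^2 + b*(8*y - 5) - 24*y - 30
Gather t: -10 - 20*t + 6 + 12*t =-8*t - 4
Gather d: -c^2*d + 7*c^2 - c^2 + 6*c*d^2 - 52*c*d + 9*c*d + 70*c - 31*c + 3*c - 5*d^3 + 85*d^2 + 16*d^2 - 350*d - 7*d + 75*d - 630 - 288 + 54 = 6*c^2 + 42*c - 5*d^3 + d^2*(6*c + 101) + d*(-c^2 - 43*c - 282) - 864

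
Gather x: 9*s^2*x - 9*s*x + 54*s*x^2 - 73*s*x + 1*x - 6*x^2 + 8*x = x^2*(54*s - 6) + x*(9*s^2 - 82*s + 9)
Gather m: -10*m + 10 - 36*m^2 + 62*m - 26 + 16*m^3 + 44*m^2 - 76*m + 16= 16*m^3 + 8*m^2 - 24*m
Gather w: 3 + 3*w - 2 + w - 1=4*w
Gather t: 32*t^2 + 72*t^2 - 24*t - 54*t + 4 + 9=104*t^2 - 78*t + 13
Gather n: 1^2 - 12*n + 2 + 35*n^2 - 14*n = 35*n^2 - 26*n + 3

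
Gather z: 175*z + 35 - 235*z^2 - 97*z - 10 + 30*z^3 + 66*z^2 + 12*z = 30*z^3 - 169*z^2 + 90*z + 25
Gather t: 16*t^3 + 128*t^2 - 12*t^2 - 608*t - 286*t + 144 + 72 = 16*t^3 + 116*t^2 - 894*t + 216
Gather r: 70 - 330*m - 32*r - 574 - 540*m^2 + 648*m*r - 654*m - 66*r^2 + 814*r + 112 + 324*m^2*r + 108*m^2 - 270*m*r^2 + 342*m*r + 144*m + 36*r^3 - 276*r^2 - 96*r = -432*m^2 - 840*m + 36*r^3 + r^2*(-270*m - 342) + r*(324*m^2 + 990*m + 686) - 392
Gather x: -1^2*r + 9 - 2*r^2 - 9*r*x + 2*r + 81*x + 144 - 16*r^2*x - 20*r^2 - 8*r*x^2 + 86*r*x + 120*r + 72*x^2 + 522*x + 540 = -22*r^2 + 121*r + x^2*(72 - 8*r) + x*(-16*r^2 + 77*r + 603) + 693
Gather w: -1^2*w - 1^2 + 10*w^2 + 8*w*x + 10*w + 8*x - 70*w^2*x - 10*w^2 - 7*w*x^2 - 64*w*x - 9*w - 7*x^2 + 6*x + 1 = -70*w^2*x + w*(-7*x^2 - 56*x) - 7*x^2 + 14*x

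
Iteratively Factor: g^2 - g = (g - 1)*(g)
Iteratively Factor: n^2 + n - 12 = (n + 4)*(n - 3)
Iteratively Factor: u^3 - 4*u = (u + 2)*(u^2 - 2*u) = u*(u + 2)*(u - 2)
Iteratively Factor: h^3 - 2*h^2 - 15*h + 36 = (h - 3)*(h^2 + h - 12) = (h - 3)*(h + 4)*(h - 3)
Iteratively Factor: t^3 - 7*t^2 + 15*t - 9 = (t - 1)*(t^2 - 6*t + 9) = (t - 3)*(t - 1)*(t - 3)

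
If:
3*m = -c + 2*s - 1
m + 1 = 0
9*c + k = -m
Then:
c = 2*s + 2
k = -18*s - 17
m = -1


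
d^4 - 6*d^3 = d^3*(d - 6)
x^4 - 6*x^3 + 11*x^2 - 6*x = x*(x - 3)*(x - 2)*(x - 1)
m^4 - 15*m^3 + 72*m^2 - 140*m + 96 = (m - 8)*(m - 3)*(m - 2)^2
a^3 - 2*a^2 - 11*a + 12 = (a - 4)*(a - 1)*(a + 3)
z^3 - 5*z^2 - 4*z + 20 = (z - 5)*(z - 2)*(z + 2)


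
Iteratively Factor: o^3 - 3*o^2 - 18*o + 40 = (o + 4)*(o^2 - 7*o + 10) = (o - 5)*(o + 4)*(o - 2)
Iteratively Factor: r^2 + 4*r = (r)*(r + 4)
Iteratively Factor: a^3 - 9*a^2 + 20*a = (a - 5)*(a^2 - 4*a) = a*(a - 5)*(a - 4)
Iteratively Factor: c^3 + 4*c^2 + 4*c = (c + 2)*(c^2 + 2*c) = (c + 2)^2*(c)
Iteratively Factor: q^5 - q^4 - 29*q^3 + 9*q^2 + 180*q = (q - 3)*(q^4 + 2*q^3 - 23*q^2 - 60*q) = (q - 3)*(q + 4)*(q^3 - 2*q^2 - 15*q) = (q - 3)*(q + 3)*(q + 4)*(q^2 - 5*q) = q*(q - 3)*(q + 3)*(q + 4)*(q - 5)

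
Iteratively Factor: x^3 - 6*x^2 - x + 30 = (x - 5)*(x^2 - x - 6) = (x - 5)*(x - 3)*(x + 2)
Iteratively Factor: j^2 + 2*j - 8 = (j - 2)*(j + 4)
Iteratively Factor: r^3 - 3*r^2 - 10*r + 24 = (r + 3)*(r^2 - 6*r + 8) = (r - 2)*(r + 3)*(r - 4)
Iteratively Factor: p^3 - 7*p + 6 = (p + 3)*(p^2 - 3*p + 2) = (p - 2)*(p + 3)*(p - 1)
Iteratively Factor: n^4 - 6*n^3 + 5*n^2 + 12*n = (n + 1)*(n^3 - 7*n^2 + 12*n) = (n - 4)*(n + 1)*(n^2 - 3*n) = n*(n - 4)*(n + 1)*(n - 3)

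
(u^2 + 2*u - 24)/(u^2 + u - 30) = (u - 4)/(u - 5)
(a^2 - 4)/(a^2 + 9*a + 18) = (a^2 - 4)/(a^2 + 9*a + 18)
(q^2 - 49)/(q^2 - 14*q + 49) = (q + 7)/(q - 7)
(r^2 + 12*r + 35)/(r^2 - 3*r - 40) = (r + 7)/(r - 8)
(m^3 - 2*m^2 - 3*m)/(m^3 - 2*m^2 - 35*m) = (-m^2 + 2*m + 3)/(-m^2 + 2*m + 35)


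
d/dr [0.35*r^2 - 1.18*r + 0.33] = 0.7*r - 1.18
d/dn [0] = 0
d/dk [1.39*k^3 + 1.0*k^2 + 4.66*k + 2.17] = 4.17*k^2 + 2.0*k + 4.66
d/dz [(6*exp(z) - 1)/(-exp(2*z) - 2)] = 2*(3*exp(2*z) - exp(z) - 6)*exp(z)/(exp(4*z) + 4*exp(2*z) + 4)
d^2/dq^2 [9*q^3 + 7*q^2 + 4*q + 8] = 54*q + 14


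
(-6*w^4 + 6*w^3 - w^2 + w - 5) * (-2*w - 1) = 12*w^5 - 6*w^4 - 4*w^3 - w^2 + 9*w + 5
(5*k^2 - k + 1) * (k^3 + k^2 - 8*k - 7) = 5*k^5 + 4*k^4 - 40*k^3 - 26*k^2 - k - 7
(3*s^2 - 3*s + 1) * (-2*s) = -6*s^3 + 6*s^2 - 2*s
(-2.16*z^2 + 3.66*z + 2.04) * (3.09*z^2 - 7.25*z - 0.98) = -6.6744*z^4 + 26.9694*z^3 - 18.1146*z^2 - 18.3768*z - 1.9992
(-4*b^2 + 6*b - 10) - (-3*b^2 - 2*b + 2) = -b^2 + 8*b - 12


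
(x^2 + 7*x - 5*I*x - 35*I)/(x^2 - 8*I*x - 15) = (x + 7)/(x - 3*I)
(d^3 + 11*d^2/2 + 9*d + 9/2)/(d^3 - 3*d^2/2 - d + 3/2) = (2*d^2 + 9*d + 9)/(2*d^2 - 5*d + 3)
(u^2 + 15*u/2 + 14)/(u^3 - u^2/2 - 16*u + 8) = (2*u + 7)/(2*u^2 - 9*u + 4)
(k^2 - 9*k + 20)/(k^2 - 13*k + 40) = (k - 4)/(k - 8)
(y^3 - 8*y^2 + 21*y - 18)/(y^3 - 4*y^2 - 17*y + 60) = (y^2 - 5*y + 6)/(y^2 - y - 20)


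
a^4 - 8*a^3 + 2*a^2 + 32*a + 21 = (a - 7)*(a - 3)*(a + 1)^2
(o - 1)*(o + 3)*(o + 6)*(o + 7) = o^4 + 15*o^3 + 65*o^2 + 45*o - 126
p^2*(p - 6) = p^3 - 6*p^2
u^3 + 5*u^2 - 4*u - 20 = (u - 2)*(u + 2)*(u + 5)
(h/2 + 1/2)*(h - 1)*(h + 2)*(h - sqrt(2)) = h^4/2 - sqrt(2)*h^3/2 + h^3 - sqrt(2)*h^2 - h^2/2 - h + sqrt(2)*h/2 + sqrt(2)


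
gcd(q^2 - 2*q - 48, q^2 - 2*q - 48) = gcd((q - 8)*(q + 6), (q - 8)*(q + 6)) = q^2 - 2*q - 48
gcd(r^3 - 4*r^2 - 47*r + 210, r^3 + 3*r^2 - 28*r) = r + 7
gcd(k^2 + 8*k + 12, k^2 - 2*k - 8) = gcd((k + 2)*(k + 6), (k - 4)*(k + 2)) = k + 2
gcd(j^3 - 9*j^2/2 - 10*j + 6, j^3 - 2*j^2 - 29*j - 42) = j + 2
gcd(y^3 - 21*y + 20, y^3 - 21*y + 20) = y^3 - 21*y + 20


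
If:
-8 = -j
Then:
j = 8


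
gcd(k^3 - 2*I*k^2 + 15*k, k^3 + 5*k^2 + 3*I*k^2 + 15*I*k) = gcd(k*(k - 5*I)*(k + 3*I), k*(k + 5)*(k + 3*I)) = k^2 + 3*I*k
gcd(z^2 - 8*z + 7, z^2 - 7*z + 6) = z - 1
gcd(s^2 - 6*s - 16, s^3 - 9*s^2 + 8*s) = s - 8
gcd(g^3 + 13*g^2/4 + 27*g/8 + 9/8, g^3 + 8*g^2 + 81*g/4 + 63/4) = g + 3/2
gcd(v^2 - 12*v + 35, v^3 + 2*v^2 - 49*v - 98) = v - 7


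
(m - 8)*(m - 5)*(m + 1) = m^3 - 12*m^2 + 27*m + 40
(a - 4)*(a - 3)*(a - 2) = a^3 - 9*a^2 + 26*a - 24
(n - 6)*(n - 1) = n^2 - 7*n + 6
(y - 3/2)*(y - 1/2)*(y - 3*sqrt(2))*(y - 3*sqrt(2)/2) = y^4 - 9*sqrt(2)*y^3/2 - 2*y^3 + 39*y^2/4 + 9*sqrt(2)*y^2 - 18*y - 27*sqrt(2)*y/8 + 27/4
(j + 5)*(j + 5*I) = j^2 + 5*j + 5*I*j + 25*I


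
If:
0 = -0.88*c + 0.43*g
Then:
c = 0.488636363636364*g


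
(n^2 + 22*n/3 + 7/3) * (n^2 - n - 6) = n^4 + 19*n^3/3 - 11*n^2 - 139*n/3 - 14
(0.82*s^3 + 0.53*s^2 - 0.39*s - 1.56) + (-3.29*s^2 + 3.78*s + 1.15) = 0.82*s^3 - 2.76*s^2 + 3.39*s - 0.41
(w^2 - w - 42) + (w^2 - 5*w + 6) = 2*w^2 - 6*w - 36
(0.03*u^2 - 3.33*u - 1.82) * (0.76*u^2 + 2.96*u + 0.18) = 0.0228*u^4 - 2.442*u^3 - 11.2346*u^2 - 5.9866*u - 0.3276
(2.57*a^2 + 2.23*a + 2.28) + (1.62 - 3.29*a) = 2.57*a^2 - 1.06*a + 3.9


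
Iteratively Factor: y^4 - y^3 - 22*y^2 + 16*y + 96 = (y - 3)*(y^3 + 2*y^2 - 16*y - 32) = (y - 3)*(y + 4)*(y^2 - 2*y - 8) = (y - 4)*(y - 3)*(y + 4)*(y + 2)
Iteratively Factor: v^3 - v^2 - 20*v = (v)*(v^2 - v - 20) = v*(v + 4)*(v - 5)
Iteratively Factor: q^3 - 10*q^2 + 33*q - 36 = (q - 3)*(q^2 - 7*q + 12) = (q - 4)*(q - 3)*(q - 3)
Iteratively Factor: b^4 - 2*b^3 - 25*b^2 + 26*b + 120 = (b - 3)*(b^3 + b^2 - 22*b - 40) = (b - 5)*(b - 3)*(b^2 + 6*b + 8) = (b - 5)*(b - 3)*(b + 2)*(b + 4)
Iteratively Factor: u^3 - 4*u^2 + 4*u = (u - 2)*(u^2 - 2*u) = u*(u - 2)*(u - 2)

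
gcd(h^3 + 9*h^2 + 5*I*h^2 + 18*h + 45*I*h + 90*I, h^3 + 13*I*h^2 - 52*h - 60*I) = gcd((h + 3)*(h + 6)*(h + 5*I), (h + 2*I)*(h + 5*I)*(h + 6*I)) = h + 5*I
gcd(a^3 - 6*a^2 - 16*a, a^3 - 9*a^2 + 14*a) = a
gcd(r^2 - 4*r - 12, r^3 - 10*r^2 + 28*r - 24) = r - 6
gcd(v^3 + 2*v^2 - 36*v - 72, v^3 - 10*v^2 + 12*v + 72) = v^2 - 4*v - 12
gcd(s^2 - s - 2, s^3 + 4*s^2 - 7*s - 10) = s^2 - s - 2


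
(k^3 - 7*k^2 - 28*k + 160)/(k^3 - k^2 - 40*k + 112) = (k^2 - 3*k - 40)/(k^2 + 3*k - 28)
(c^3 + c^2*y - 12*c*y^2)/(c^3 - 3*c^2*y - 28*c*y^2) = (-c + 3*y)/(-c + 7*y)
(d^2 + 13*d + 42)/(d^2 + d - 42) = (d + 6)/(d - 6)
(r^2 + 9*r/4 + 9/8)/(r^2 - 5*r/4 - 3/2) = (r + 3/2)/(r - 2)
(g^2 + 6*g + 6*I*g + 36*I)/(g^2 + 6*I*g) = (g + 6)/g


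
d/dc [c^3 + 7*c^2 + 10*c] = 3*c^2 + 14*c + 10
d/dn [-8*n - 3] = -8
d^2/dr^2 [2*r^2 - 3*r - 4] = 4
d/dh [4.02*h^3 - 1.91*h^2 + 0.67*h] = 12.06*h^2 - 3.82*h + 0.67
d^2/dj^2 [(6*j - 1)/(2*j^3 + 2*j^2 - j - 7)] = 2*((6*j - 1)*(6*j^2 + 4*j - 1)^2 + 2*(-18*j^2 - 12*j - (3*j + 1)*(6*j - 1) + 3)*(2*j^3 + 2*j^2 - j - 7))/(2*j^3 + 2*j^2 - j - 7)^3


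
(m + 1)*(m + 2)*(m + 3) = m^3 + 6*m^2 + 11*m + 6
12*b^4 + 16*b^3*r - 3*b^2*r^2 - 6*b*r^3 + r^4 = (-6*b + r)*(-2*b + r)*(b + r)^2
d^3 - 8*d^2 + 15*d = d*(d - 5)*(d - 3)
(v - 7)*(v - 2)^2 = v^3 - 11*v^2 + 32*v - 28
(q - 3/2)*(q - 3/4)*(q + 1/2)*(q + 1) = q^4 - 3*q^3/4 - 7*q^2/4 + 9*q/16 + 9/16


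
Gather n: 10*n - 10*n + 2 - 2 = 0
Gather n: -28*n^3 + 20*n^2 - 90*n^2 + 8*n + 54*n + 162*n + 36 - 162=-28*n^3 - 70*n^2 + 224*n - 126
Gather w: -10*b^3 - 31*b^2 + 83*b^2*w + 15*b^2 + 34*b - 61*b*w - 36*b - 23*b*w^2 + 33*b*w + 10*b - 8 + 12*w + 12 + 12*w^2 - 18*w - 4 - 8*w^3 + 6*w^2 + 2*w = -10*b^3 - 16*b^2 + 8*b - 8*w^3 + w^2*(18 - 23*b) + w*(83*b^2 - 28*b - 4)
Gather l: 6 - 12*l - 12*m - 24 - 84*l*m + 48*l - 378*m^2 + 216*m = l*(36 - 84*m) - 378*m^2 + 204*m - 18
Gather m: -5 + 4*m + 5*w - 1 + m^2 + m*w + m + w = m^2 + m*(w + 5) + 6*w - 6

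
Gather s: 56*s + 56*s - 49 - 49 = 112*s - 98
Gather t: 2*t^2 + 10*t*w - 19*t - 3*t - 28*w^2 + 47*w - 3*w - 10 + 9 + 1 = 2*t^2 + t*(10*w - 22) - 28*w^2 + 44*w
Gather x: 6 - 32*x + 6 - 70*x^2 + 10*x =-70*x^2 - 22*x + 12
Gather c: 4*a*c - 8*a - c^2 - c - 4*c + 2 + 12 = -8*a - c^2 + c*(4*a - 5) + 14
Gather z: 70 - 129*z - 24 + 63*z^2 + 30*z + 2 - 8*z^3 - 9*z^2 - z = -8*z^3 + 54*z^2 - 100*z + 48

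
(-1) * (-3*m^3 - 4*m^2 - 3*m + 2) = 3*m^3 + 4*m^2 + 3*m - 2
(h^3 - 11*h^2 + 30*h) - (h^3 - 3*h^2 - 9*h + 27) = -8*h^2 + 39*h - 27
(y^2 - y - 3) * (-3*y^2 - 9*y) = -3*y^4 - 6*y^3 + 18*y^2 + 27*y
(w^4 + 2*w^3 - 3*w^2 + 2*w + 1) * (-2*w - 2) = -2*w^5 - 6*w^4 + 2*w^3 + 2*w^2 - 6*w - 2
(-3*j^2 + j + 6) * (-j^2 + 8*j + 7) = 3*j^4 - 25*j^3 - 19*j^2 + 55*j + 42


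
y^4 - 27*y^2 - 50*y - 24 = (y - 6)*(y + 1)^2*(y + 4)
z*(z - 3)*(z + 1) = z^3 - 2*z^2 - 3*z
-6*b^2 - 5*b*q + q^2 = (-6*b + q)*(b + q)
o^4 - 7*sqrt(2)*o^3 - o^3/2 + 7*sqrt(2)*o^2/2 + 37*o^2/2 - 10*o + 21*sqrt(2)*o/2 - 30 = (o - 3/2)*(o + 1)*(o - 5*sqrt(2))*(o - 2*sqrt(2))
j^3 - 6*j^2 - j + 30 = (j - 5)*(j - 3)*(j + 2)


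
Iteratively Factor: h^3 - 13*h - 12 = (h - 4)*(h^2 + 4*h + 3) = (h - 4)*(h + 3)*(h + 1)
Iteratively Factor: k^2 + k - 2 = (k + 2)*(k - 1)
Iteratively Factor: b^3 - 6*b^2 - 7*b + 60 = (b - 5)*(b^2 - b - 12) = (b - 5)*(b - 4)*(b + 3)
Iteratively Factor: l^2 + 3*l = (l + 3)*(l)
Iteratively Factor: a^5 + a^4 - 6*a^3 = (a + 3)*(a^4 - 2*a^3) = (a - 2)*(a + 3)*(a^3) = a*(a - 2)*(a + 3)*(a^2) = a^2*(a - 2)*(a + 3)*(a)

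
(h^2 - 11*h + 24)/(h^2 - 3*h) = (h - 8)/h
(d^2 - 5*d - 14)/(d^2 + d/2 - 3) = 2*(d - 7)/(2*d - 3)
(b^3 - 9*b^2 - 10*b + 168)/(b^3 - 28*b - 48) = (b - 7)/(b + 2)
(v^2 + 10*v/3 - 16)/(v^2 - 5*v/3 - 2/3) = (-3*v^2 - 10*v + 48)/(-3*v^2 + 5*v + 2)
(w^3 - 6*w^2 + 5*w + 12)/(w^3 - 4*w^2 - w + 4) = (w - 3)/(w - 1)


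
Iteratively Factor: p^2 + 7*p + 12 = (p + 4)*(p + 3)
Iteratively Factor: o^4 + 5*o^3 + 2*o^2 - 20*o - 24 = (o + 2)*(o^3 + 3*o^2 - 4*o - 12) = (o - 2)*(o + 2)*(o^2 + 5*o + 6) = (o - 2)*(o + 2)^2*(o + 3)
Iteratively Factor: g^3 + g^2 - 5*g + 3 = (g - 1)*(g^2 + 2*g - 3) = (g - 1)*(g + 3)*(g - 1)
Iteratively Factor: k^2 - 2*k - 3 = (k - 3)*(k + 1)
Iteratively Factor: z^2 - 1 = (z - 1)*(z + 1)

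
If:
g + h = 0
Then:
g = -h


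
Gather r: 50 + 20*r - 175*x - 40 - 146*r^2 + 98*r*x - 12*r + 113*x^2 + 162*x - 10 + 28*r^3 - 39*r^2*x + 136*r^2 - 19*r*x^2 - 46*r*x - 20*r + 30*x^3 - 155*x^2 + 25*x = 28*r^3 + r^2*(-39*x - 10) + r*(-19*x^2 + 52*x - 12) + 30*x^3 - 42*x^2 + 12*x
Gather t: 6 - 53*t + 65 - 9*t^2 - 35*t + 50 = -9*t^2 - 88*t + 121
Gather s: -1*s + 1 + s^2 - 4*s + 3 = s^2 - 5*s + 4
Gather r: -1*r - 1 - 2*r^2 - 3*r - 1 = -2*r^2 - 4*r - 2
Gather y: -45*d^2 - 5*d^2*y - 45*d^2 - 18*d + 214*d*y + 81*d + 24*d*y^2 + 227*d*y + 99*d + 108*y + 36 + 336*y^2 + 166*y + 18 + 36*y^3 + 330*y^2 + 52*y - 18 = -90*d^2 + 162*d + 36*y^3 + y^2*(24*d + 666) + y*(-5*d^2 + 441*d + 326) + 36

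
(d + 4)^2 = d^2 + 8*d + 16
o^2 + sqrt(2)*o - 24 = (o - 3*sqrt(2))*(o + 4*sqrt(2))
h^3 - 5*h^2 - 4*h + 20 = (h - 5)*(h - 2)*(h + 2)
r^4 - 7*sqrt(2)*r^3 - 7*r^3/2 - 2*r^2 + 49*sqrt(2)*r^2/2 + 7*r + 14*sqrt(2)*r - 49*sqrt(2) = (r - 7/2)*(r - 7*sqrt(2))*(r - sqrt(2))*(r + sqrt(2))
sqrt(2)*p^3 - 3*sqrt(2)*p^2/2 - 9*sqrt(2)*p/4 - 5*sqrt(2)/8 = (p - 5/2)*(p + 1/2)*(sqrt(2)*p + sqrt(2)/2)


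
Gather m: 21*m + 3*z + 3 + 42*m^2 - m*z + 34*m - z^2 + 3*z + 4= 42*m^2 + m*(55 - z) - z^2 + 6*z + 7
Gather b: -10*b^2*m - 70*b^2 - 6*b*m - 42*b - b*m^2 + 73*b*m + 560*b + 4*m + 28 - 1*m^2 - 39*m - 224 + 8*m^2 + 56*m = b^2*(-10*m - 70) + b*(-m^2 + 67*m + 518) + 7*m^2 + 21*m - 196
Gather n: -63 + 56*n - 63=56*n - 126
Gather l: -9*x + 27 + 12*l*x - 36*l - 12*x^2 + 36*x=l*(12*x - 36) - 12*x^2 + 27*x + 27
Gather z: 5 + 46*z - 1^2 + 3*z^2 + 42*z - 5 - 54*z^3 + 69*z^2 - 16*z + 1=-54*z^3 + 72*z^2 + 72*z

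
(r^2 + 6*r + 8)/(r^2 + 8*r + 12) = (r + 4)/(r + 6)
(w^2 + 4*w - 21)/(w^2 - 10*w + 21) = (w + 7)/(w - 7)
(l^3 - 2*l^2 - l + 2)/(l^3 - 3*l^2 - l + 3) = (l - 2)/(l - 3)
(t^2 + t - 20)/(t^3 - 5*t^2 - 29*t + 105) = (t - 4)/(t^2 - 10*t + 21)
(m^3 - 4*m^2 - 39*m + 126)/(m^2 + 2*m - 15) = (m^2 - m - 42)/(m + 5)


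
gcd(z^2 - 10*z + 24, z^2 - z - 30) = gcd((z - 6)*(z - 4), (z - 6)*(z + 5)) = z - 6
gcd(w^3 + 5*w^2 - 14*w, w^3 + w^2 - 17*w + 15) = 1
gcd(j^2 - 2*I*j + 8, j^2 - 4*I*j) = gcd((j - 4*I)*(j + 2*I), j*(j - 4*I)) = j - 4*I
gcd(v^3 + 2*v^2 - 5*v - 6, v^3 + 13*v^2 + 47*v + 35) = v + 1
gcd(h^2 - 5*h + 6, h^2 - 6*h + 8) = h - 2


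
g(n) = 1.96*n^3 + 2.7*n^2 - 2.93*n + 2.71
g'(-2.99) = 33.49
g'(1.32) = 14.44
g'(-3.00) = 33.79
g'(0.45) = 0.69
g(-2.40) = -1.80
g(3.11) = 78.67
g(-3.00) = -17.12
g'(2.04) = 32.56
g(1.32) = 8.05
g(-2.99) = -16.78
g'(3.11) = 70.74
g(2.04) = 24.61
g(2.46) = 41.02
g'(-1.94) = 8.72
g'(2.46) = 45.94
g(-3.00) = -17.12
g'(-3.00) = 33.79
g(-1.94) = 4.25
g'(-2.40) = 17.98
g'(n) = 5.88*n^2 + 5.4*n - 2.93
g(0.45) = 2.12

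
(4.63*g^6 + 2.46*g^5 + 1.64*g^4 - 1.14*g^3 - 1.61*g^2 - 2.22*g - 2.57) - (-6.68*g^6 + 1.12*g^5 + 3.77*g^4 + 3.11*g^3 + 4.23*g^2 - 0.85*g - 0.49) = 11.31*g^6 + 1.34*g^5 - 2.13*g^4 - 4.25*g^3 - 5.84*g^2 - 1.37*g - 2.08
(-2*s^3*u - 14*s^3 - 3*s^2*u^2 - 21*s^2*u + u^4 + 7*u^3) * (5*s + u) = -10*s^4*u - 70*s^4 - 17*s^3*u^2 - 119*s^3*u - 3*s^2*u^3 - 21*s^2*u^2 + 5*s*u^4 + 35*s*u^3 + u^5 + 7*u^4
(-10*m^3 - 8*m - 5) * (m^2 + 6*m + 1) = -10*m^5 - 60*m^4 - 18*m^3 - 53*m^2 - 38*m - 5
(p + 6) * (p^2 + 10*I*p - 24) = p^3 + 6*p^2 + 10*I*p^2 - 24*p + 60*I*p - 144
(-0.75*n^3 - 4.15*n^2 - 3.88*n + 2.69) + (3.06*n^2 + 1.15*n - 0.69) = -0.75*n^3 - 1.09*n^2 - 2.73*n + 2.0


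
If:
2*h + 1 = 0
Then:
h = -1/2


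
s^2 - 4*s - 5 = (s - 5)*(s + 1)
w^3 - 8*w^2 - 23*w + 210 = (w - 7)*(w - 6)*(w + 5)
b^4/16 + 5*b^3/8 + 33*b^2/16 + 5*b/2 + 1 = (b/4 + 1)^2*(b + 1)^2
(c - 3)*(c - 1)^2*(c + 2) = c^4 - 3*c^3 - 3*c^2 + 11*c - 6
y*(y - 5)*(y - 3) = y^3 - 8*y^2 + 15*y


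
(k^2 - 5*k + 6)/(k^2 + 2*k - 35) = (k^2 - 5*k + 6)/(k^2 + 2*k - 35)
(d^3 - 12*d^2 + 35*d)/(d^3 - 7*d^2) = (d - 5)/d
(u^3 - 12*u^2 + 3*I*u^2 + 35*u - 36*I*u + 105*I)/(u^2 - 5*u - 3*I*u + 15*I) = (u^2 + u*(-7 + 3*I) - 21*I)/(u - 3*I)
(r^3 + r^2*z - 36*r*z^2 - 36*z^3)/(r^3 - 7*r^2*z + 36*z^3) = (-r^2 - 7*r*z - 6*z^2)/(-r^2 + r*z + 6*z^2)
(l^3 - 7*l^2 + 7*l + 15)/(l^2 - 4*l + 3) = (l^2 - 4*l - 5)/(l - 1)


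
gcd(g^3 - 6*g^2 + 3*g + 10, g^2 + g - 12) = 1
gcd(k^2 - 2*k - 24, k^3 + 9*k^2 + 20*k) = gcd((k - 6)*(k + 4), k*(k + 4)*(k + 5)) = k + 4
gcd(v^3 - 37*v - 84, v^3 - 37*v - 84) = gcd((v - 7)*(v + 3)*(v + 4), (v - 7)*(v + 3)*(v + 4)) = v^3 - 37*v - 84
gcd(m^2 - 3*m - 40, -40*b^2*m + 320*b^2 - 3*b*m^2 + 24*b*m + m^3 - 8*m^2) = m - 8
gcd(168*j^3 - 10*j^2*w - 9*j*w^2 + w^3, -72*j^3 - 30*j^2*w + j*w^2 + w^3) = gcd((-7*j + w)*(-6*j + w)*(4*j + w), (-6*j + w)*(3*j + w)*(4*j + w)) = -24*j^2 - 2*j*w + w^2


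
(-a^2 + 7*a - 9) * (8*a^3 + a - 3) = -8*a^5 + 56*a^4 - 73*a^3 + 10*a^2 - 30*a + 27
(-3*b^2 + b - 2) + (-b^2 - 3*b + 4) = -4*b^2 - 2*b + 2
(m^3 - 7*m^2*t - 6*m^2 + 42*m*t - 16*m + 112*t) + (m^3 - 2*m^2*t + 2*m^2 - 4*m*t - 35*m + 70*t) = 2*m^3 - 9*m^2*t - 4*m^2 + 38*m*t - 51*m + 182*t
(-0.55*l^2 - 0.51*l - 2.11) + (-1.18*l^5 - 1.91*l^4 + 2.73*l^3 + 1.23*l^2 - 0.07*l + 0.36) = -1.18*l^5 - 1.91*l^4 + 2.73*l^3 + 0.68*l^2 - 0.58*l - 1.75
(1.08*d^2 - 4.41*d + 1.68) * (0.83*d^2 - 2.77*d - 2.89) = 0.8964*d^4 - 6.6519*d^3 + 10.4889*d^2 + 8.0913*d - 4.8552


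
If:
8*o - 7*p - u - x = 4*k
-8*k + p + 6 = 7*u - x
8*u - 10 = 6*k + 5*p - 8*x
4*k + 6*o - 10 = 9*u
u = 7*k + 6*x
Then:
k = -5707/4202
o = 73939/8404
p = 20827/2101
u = 17441/4202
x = 9565/4202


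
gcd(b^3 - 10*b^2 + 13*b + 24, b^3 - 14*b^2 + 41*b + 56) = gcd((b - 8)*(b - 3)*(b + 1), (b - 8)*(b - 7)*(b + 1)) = b^2 - 7*b - 8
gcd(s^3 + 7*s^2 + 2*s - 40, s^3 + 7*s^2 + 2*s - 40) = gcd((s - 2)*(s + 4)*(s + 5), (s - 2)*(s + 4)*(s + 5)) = s^3 + 7*s^2 + 2*s - 40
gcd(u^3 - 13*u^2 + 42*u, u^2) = u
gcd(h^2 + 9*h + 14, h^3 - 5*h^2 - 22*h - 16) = h + 2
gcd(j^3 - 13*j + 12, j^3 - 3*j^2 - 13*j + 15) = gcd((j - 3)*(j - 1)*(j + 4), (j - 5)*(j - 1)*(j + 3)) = j - 1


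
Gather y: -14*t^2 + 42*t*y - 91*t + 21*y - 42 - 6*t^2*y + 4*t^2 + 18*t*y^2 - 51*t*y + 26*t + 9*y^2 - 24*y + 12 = -10*t^2 - 65*t + y^2*(18*t + 9) + y*(-6*t^2 - 9*t - 3) - 30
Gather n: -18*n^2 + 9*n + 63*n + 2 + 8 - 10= -18*n^2 + 72*n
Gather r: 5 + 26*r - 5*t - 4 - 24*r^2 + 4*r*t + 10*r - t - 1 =-24*r^2 + r*(4*t + 36) - 6*t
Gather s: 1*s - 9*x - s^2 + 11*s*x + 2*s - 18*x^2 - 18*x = -s^2 + s*(11*x + 3) - 18*x^2 - 27*x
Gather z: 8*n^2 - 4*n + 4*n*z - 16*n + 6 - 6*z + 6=8*n^2 - 20*n + z*(4*n - 6) + 12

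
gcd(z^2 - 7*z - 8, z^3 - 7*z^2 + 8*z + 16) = z + 1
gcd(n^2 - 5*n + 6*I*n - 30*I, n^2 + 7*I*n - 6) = n + 6*I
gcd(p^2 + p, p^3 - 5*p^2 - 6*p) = p^2 + p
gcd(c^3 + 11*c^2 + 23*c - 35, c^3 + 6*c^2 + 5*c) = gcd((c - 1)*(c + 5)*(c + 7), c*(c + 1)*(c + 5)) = c + 5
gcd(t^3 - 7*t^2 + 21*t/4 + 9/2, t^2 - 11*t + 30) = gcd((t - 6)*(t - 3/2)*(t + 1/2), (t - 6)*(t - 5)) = t - 6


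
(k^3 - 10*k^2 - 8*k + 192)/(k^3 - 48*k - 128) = (k - 6)/(k + 4)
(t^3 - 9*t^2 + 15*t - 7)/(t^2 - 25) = (t^3 - 9*t^2 + 15*t - 7)/(t^2 - 25)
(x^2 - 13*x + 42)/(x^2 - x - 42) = (x - 6)/(x + 6)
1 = 1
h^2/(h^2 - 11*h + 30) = h^2/(h^2 - 11*h + 30)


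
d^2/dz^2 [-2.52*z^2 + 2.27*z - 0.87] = -5.04000000000000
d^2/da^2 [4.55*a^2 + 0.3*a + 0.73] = 9.10000000000000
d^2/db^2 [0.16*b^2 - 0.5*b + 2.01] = 0.320000000000000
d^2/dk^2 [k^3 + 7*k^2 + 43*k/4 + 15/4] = 6*k + 14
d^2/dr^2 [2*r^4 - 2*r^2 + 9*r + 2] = 24*r^2 - 4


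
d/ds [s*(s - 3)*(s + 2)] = 3*s^2 - 2*s - 6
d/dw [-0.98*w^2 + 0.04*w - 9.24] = 0.04 - 1.96*w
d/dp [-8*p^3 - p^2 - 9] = 2*p*(-12*p - 1)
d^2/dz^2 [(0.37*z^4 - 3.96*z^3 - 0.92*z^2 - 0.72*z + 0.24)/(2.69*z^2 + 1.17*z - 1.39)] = (5.35471399999999*z^6 + 6.98700600000001*z^5 - 5.26184400000002*z^4 - 54.712008*z^3 + 36.999564*z^2 - 57.527496*z - 3.445096)/(19.465109*z^6 + 25.398711*z^5 - 19.127514*z^4 - 24.646869*z^3 + 9.883734*z^2 + 6.781671*z - 2.685619)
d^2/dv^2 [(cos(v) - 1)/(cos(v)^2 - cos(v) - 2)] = (9*sin(v)^4*cos(v) - 3*sin(v)^4 + 11*sin(v)^2 - 11*cos(v)/4 + 21*cos(3*v)/4 - cos(5*v)/2 + 2)/(sin(v)^2 + cos(v) + 1)^3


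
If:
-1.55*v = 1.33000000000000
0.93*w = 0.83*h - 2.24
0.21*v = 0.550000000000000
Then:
No Solution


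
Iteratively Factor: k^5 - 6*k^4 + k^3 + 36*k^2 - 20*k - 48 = (k + 2)*(k^4 - 8*k^3 + 17*k^2 + 2*k - 24) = (k + 1)*(k + 2)*(k^3 - 9*k^2 + 26*k - 24) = (k - 3)*(k + 1)*(k + 2)*(k^2 - 6*k + 8) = (k - 4)*(k - 3)*(k + 1)*(k + 2)*(k - 2)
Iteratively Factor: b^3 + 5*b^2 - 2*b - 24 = (b - 2)*(b^2 + 7*b + 12) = (b - 2)*(b + 4)*(b + 3)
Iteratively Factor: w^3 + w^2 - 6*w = (w - 2)*(w^2 + 3*w) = (w - 2)*(w + 3)*(w)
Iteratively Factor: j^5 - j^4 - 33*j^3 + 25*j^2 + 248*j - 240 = (j - 1)*(j^4 - 33*j^2 - 8*j + 240) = (j - 5)*(j - 1)*(j^3 + 5*j^2 - 8*j - 48) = (j - 5)*(j - 3)*(j - 1)*(j^2 + 8*j + 16) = (j - 5)*(j - 3)*(j - 1)*(j + 4)*(j + 4)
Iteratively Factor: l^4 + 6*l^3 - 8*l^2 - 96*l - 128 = (l + 4)*(l^3 + 2*l^2 - 16*l - 32) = (l - 4)*(l + 4)*(l^2 + 6*l + 8) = (l - 4)*(l + 2)*(l + 4)*(l + 4)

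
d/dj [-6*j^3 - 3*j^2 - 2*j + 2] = -18*j^2 - 6*j - 2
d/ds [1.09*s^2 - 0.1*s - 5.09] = 2.18*s - 0.1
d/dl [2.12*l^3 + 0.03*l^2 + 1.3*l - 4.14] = 6.36*l^2 + 0.06*l + 1.3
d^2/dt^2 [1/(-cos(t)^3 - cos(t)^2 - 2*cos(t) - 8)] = -((11*cos(t) + 8*cos(2*t) + 9*cos(3*t))*(cos(t)^3 + cos(t)^2 + 2*cos(t) + 8)/4 + 2*(3*cos(t)^2 + 2*cos(t) + 2)^2*sin(t)^2)/(cos(t)^3 + cos(t)^2 + 2*cos(t) + 8)^3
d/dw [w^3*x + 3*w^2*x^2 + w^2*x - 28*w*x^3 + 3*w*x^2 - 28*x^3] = x*(3*w^2 + 6*w*x + 2*w - 28*x^2 + 3*x)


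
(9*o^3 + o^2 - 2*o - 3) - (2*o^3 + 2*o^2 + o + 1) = 7*o^3 - o^2 - 3*o - 4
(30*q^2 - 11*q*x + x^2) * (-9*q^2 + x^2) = -270*q^4 + 99*q^3*x + 21*q^2*x^2 - 11*q*x^3 + x^4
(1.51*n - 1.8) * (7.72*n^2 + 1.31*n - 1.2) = 11.6572*n^3 - 11.9179*n^2 - 4.17*n + 2.16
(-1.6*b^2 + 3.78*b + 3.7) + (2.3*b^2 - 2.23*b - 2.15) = 0.7*b^2 + 1.55*b + 1.55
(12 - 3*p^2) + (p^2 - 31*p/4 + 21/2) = -2*p^2 - 31*p/4 + 45/2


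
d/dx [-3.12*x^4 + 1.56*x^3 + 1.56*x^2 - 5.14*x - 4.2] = -12.48*x^3 + 4.68*x^2 + 3.12*x - 5.14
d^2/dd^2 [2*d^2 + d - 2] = 4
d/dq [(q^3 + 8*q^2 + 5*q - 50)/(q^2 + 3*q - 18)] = (q^4 + 6*q^3 - 35*q^2 - 188*q + 60)/(q^4 + 6*q^3 - 27*q^2 - 108*q + 324)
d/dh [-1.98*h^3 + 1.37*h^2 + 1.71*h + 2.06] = -5.94*h^2 + 2.74*h + 1.71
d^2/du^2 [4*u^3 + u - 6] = 24*u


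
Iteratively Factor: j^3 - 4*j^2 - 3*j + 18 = (j - 3)*(j^2 - j - 6) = (j - 3)*(j + 2)*(j - 3)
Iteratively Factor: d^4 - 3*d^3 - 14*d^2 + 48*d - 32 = (d - 2)*(d^3 - d^2 - 16*d + 16) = (d - 2)*(d - 1)*(d^2 - 16) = (d - 2)*(d - 1)*(d + 4)*(d - 4)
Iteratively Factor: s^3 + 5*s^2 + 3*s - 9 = (s + 3)*(s^2 + 2*s - 3) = (s - 1)*(s + 3)*(s + 3)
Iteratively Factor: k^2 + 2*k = (k)*(k + 2)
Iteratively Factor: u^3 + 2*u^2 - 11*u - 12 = (u - 3)*(u^2 + 5*u + 4) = (u - 3)*(u + 1)*(u + 4)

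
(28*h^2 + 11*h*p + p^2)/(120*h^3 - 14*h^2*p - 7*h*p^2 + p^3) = (7*h + p)/(30*h^2 - 11*h*p + p^2)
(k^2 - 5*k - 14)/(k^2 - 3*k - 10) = (k - 7)/(k - 5)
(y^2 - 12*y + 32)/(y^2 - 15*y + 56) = (y - 4)/(y - 7)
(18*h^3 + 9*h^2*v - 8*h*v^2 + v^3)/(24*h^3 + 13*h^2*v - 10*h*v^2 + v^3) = (-6*h + v)/(-8*h + v)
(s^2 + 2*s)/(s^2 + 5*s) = (s + 2)/(s + 5)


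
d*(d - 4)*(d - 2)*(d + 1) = d^4 - 5*d^3 + 2*d^2 + 8*d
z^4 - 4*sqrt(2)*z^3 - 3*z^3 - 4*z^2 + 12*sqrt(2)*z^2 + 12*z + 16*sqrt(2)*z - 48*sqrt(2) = (z - 3)*(z - 2)*(z + 2)*(z - 4*sqrt(2))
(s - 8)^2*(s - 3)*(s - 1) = s^4 - 20*s^3 + 131*s^2 - 304*s + 192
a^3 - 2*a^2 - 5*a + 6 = (a - 3)*(a - 1)*(a + 2)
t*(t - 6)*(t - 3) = t^3 - 9*t^2 + 18*t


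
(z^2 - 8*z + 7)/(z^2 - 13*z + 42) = (z - 1)/(z - 6)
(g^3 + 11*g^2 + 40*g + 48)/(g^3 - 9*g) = (g^2 + 8*g + 16)/(g*(g - 3))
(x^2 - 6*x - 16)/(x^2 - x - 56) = (x + 2)/(x + 7)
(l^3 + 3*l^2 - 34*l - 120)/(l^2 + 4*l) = l - 1 - 30/l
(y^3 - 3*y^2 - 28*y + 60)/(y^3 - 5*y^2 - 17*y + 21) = (y^3 - 3*y^2 - 28*y + 60)/(y^3 - 5*y^2 - 17*y + 21)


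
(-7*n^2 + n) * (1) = -7*n^2 + n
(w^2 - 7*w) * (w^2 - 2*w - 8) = w^4 - 9*w^3 + 6*w^2 + 56*w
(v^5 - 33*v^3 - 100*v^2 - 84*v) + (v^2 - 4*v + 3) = v^5 - 33*v^3 - 99*v^2 - 88*v + 3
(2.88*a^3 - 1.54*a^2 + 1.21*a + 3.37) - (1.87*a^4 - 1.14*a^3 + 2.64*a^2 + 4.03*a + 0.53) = -1.87*a^4 + 4.02*a^3 - 4.18*a^2 - 2.82*a + 2.84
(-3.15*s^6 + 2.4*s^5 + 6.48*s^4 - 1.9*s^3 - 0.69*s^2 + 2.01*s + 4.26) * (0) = 0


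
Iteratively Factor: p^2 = (p)*(p)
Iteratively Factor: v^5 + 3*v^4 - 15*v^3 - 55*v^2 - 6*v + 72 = (v - 1)*(v^4 + 4*v^3 - 11*v^2 - 66*v - 72) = (v - 1)*(v + 2)*(v^3 + 2*v^2 - 15*v - 36) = (v - 4)*(v - 1)*(v + 2)*(v^2 + 6*v + 9) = (v - 4)*(v - 1)*(v + 2)*(v + 3)*(v + 3)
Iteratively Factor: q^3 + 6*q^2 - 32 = (q + 4)*(q^2 + 2*q - 8) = (q - 2)*(q + 4)*(q + 4)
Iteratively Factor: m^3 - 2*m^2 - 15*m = (m)*(m^2 - 2*m - 15) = m*(m - 5)*(m + 3)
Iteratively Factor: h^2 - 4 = (h + 2)*(h - 2)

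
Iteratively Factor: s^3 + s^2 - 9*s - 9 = (s + 3)*(s^2 - 2*s - 3) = (s - 3)*(s + 3)*(s + 1)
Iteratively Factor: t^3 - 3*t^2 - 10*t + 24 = (t - 2)*(t^2 - t - 12) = (t - 4)*(t - 2)*(t + 3)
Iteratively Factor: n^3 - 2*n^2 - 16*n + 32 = (n + 4)*(n^2 - 6*n + 8) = (n - 2)*(n + 4)*(n - 4)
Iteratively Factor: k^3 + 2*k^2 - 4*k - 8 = (k - 2)*(k^2 + 4*k + 4) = (k - 2)*(k + 2)*(k + 2)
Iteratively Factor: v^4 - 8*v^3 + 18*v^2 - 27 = (v + 1)*(v^3 - 9*v^2 + 27*v - 27) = (v - 3)*(v + 1)*(v^2 - 6*v + 9) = (v - 3)^2*(v + 1)*(v - 3)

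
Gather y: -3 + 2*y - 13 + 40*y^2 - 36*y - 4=40*y^2 - 34*y - 20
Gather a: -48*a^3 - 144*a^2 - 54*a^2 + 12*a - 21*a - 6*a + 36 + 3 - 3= -48*a^3 - 198*a^2 - 15*a + 36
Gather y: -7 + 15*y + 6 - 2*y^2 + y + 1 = -2*y^2 + 16*y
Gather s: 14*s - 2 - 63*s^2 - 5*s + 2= -63*s^2 + 9*s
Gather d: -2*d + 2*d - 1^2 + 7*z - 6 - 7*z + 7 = 0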